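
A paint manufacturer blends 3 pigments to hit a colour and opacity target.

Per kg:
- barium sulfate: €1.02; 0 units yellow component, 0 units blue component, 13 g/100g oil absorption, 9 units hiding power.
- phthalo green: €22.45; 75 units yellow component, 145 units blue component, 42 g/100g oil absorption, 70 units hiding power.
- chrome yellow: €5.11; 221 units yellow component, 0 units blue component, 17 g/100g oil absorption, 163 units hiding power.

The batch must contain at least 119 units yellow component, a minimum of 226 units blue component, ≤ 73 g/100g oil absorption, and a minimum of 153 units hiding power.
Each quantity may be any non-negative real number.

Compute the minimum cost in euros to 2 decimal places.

Let x1 = kg of barium sulfate, x2 = kg of phthalo green, x3 = kg of chrome yellow.
Minimize 1.02x1 + 22.45x2 + 5.11x3 s.t.:
  75x2 + 221x3 ≥ 119   (yellow component)
  145x2 ≥ 226   (blue component)
  13x1 + 42x2 + 17x3 ≤ 73   (oil absorption)
  9x1 + 70x2 + 163x3 ≥ 153   (hiding power)
  x1, x2, x3 ≥ 0.
The cheapest feasible vertex uses only phthalo green, chrome yellow; barium sulfate is not used. The blue component and hiding power requirements are met with equality.
Solving gives x2 = 1.5586, x3 = 0.2693.
Hence cost = 22.45·1.5586 + 5.11·0.2693 = €36.3667.

€36.37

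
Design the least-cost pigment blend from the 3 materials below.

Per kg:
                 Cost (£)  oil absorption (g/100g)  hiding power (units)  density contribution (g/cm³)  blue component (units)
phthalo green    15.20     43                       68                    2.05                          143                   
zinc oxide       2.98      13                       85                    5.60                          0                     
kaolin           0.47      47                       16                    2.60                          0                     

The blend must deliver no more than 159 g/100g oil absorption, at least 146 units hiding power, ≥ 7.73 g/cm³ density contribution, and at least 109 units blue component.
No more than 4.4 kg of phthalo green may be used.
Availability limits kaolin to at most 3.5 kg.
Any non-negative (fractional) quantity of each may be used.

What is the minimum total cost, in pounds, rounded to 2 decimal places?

Treat it as an LP. Let x1 = kg of phthalo green, x2 = kg of zinc oxide, x3 = kg of kaolin.
min 15.2x1 + 2.98x2 + 0.47x3 s.t.:
  43x1 + 13x2 + 47x3 ≤ 159   (oil absorption)
  68x1 + 85x2 + 16x3 ≥ 146   (hiding power)
  2.05x1 + 5.6x2 + 2.6x3 ≥ 7.73   (density contribution)
  143x1 ≥ 109   (blue component)
  x1 ≤ 4.4
  x3 ≤ 3.5
  x1, x2, x3 ≥ 0.
All 3 inputs are positive at the optimum. The oil absorption, hiding power, blue component requirements are met with equality.
So phthalo green = 0.7622 kg, zinc oxide = 0.6354 kg, kaolin = 2.51 kg.
Total cost: 15.2·0.7622 + 2.98·0.6354 + 0.47·2.51 = 14.6586.

£14.66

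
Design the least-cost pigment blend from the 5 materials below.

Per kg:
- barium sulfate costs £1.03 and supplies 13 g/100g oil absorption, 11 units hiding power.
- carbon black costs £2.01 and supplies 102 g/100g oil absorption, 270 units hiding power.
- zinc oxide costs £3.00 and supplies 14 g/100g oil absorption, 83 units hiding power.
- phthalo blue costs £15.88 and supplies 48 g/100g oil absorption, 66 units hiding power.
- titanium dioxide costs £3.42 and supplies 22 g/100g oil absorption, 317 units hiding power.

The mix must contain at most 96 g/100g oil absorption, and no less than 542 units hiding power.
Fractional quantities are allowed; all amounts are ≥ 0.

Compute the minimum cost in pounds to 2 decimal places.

Treat it as an LP. Let x1 = kg of barium sulfate, x2 = kg of carbon black, x3 = kg of zinc oxide, x4 = kg of phthalo blue, x5 = kg of titanium dioxide.
Minimize 1.03x1 + 2.01x2 + 3x3 + 15.88x4 + 3.42x5 s.t.:
  13x1 + 102x2 + 14x3 + 48x4 + 22x5 ≤ 96   (oil absorption)
  11x1 + 270x2 + 83x3 + 66x4 + 317x5 ≥ 542   (hiding power)
  x1, x2, x3, x4, x5 ≥ 0.
The cheapest feasible vertex uses only carbon black, titanium dioxide; barium sulfate, zinc oxide, phthalo blue are not used. Binding constraints: oil absorption and hiding power.
Solving gives x2 = 0.70122, x5 = 1.1125.
Objective = 2.01·0.70122 + 3.42·1.1125 = 5.2142.

£5.21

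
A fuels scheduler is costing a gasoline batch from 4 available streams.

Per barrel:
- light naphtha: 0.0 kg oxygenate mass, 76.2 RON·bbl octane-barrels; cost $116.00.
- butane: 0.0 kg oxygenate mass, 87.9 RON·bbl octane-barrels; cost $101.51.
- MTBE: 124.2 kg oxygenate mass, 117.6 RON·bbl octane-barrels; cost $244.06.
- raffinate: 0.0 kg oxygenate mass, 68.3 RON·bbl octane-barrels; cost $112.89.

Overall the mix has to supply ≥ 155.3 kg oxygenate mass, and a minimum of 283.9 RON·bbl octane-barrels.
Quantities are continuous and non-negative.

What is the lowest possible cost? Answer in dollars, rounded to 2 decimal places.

$463.22

Set it up as a linear program. Let x1 = barrels of light naphtha, x2 = barrels of butane, x3 = barrels of MTBE, x4 = barrels of raffinate.
Minimize 116x1 + 101.51x2 + 244.06x3 + 112.89x4 subject to:
  124.2x3 ≥ 155.3   (oxygenate mass)
  76.2x1 + 87.9x2 + 117.6x3 + 68.3x4 ≥ 283.9   (octane-barrels)
  x1, x2, x3, x4 ≥ 0.
The cheapest feasible vertex uses only butane, MTBE; light naphtha, raffinate are not used. There the oxygenate mass and octane-barrels constraints are tight.
So butane = 1.556913 barrels, MTBE = 1.250403 barrels.
Hence cost = 101.51·1.556913 + 244.06·1.250403 = $463.2156.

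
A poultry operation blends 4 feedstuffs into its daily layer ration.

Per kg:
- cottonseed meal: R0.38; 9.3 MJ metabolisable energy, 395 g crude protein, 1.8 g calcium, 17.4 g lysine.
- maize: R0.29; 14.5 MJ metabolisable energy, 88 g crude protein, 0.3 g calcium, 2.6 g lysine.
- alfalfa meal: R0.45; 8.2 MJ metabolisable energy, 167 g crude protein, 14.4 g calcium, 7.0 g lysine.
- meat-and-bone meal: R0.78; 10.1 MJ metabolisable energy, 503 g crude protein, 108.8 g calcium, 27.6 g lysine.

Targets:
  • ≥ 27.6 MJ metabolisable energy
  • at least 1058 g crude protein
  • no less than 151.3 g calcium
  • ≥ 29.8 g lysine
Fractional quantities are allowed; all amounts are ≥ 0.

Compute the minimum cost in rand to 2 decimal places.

R1.51

This is a linear program. Let x1 = kg of cottonseed meal, x2 = kg of maize, x3 = kg of alfalfa meal, x4 = kg of meat-and-bone meal.
Minimise 0.38x1 + 0.29x2 + 0.45x3 + 0.78x4 with:
  9.3x1 + 14.5x2 + 8.2x3 + 10.1x4 ≥ 27.6   (metabolisable energy)
  395x1 + 88x2 + 167x3 + 503x4 ≥ 1058   (crude protein)
  1.8x1 + 0.3x2 + 14.4x3 + 108.8x4 ≥ 151.3   (calcium)
  17.4x1 + 2.6x2 + 7x3 + 27.6x4 ≥ 29.8   (lysine)
  x1, x2, x3, x4 ≥ 0.
The cheapest feasible vertex uses only cottonseed meal, maize, meat-and-bone meal; alfalfa meal is not used. The metabolisable energy, crude protein, calcium requirements are met with equality.
Optimal quantities: cottonseed meal = 0.8355 kg, maize = 0.4094 kg, meat-and-bone meal = 1.376 kg.
Hence cost = 0.38·0.8355 + 0.29·0.4094 + 0.78·1.376 = R1.5095.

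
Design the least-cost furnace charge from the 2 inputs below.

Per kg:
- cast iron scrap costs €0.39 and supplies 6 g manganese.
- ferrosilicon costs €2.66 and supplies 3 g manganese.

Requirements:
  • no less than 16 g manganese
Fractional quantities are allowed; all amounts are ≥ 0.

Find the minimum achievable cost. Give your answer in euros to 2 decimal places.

€1.04

Treat it as an LP. Let x1 = kg of cast iron scrap, x2 = kg of ferrosilicon.
Minimise 0.39x1 + 2.66x2 subject to:
  6x1 + 3x2 ≥ 16   (manganese)
  x1, x2 ≥ 0.
The cheapest feasible vertex uses only cast iron scrap; ferrosilicon is not used. The manganese requirement is met with equality.
That vertex is x1 = 2.667.
Hence cost = 0.39·2.667 = €1.0401.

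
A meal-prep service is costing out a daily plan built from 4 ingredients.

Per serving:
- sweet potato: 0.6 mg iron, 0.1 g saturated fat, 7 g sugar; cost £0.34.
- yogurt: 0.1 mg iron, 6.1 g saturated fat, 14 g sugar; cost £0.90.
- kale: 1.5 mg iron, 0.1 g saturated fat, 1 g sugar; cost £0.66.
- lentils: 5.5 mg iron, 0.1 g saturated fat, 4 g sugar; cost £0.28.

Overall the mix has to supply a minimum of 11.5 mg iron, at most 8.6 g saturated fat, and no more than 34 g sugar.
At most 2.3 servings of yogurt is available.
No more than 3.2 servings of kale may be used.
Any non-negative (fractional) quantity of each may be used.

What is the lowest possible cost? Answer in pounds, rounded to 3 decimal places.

Let x1 = servings of sweet potato, x2 = servings of yogurt, x3 = servings of kale, x4 = servings of lentils.
min 0.34x1 + 0.9x2 + 0.66x3 + 0.28x4 s.t.:
  0.6x1 + 0.1x2 + 1.5x3 + 5.5x4 ≥ 11.5   (iron)
  0.1x1 + 6.1x2 + 0.1x3 + 0.1x4 ≤ 8.6   (saturated fat)
  7x1 + 14x2 + 1x3 + 4x4 ≤ 34   (sugar)
  x2 ≤ 2.3
  x3 ≤ 3.2
  x1, x2, x3, x4 ≥ 0.
The optimal basis is {lentils}; sweet potato, yogurt, kale drop out. There the iron constraint is tight.
Solving gives x4 = 2.091.
Hence cost = 0.28·2.091 = £0.58548.

£0.585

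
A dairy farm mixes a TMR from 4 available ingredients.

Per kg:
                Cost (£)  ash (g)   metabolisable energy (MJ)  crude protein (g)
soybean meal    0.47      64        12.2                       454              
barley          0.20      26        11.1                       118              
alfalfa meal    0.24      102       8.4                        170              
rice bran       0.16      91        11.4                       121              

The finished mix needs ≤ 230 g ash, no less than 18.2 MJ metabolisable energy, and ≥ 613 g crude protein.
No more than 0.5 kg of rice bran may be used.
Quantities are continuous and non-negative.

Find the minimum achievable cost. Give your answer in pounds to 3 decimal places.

£0.642

Let x1 = kg of soybean meal, x2 = kg of barley, x3 = kg of alfalfa meal, x4 = kg of rice bran.
min 0.47x1 + 0.2x2 + 0.24x3 + 0.16x4 s.t.:
  64x1 + 26x2 + 102x3 + 91x4 ≤ 230   (ash)
  12.2x1 + 11.1x2 + 8.4x3 + 11.4x4 ≥ 18.2   (metabolisable energy)
  454x1 + 118x2 + 170x3 + 121x4 ≥ 613   (crude protein)
  x4 ≤ 0.5
  x1, x2, x3, x4 ≥ 0.
The minimum-cost mix takes nothing from barley, alfalfa meal — only soybean meal, rice bran. There the metabolisable energy and crude protein constraints are tight.
So soybean meal = 1.294 kg, rice bran = 0.212 kg.
Total cost: 0.47·1.294 + 0.16·0.212 = 0.64210.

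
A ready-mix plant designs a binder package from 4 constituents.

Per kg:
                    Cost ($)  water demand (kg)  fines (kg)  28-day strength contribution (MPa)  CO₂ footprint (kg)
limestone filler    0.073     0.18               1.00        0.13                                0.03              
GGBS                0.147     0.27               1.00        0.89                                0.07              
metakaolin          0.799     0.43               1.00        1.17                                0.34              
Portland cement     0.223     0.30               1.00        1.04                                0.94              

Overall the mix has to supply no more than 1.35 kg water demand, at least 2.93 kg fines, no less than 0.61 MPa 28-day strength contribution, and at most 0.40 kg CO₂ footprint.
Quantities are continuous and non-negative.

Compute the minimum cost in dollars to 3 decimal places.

Let x1 = kg of limestone filler, x2 = kg of GGBS, x3 = kg of metakaolin, x4 = kg of Portland cement.
Minimise 0.073x1 + 0.147x2 + 0.799x3 + 0.223x4 with:
  0.18x1 + 0.27x2 + 0.43x3 + 0.3x4 ≤ 1.35   (water demand)
  1x1 + 1x2 + 1x3 + 1x4 ≥ 2.93   (fines)
  0.13x1 + 0.89x2 + 1.17x3 + 1.04x4 ≥ 0.61   (28-day strength contribution)
  0.03x1 + 0.07x2 + 0.34x3 + 0.94x4 ≤ 0.4   (CO₂ footprint)
  x1, x2, x3, x4 ≥ 0.
At the optimum only limestone filler, GGBS are positive (metakaolin, Portland cement = 0). The fines and 28-day strength contribution requirements are met with equality.
So limestone filler = 2.629 kg, GGBS = 0.3014 kg.
Hence cost = 0.073·2.629 + 0.147·0.3014 = $0.23622.

$0.236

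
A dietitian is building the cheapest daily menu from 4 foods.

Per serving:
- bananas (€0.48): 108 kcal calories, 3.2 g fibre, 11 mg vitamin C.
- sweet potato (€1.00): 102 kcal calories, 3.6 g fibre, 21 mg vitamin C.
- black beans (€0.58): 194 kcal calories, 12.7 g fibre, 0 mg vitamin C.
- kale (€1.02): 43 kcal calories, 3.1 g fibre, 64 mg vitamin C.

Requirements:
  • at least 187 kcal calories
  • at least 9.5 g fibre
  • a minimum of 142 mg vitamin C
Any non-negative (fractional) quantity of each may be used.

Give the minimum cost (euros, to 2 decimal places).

€2.54

Set it up as a linear program. Let x1 = servings of bananas, x2 = servings of sweet potato, x3 = servings of black beans, x4 = servings of kale.
min 0.48x1 + 1x2 + 0.58x3 + 1.02x4 subject to:
  108x1 + 102x2 + 194x3 + 43x4 ≥ 187   (calories)
  3.2x1 + 3.6x2 + 12.7x3 + 3.1x4 ≥ 9.5   (fibre)
  11x1 + 21x2 + 64x4 ≥ 142   (vitamin C)
  x1, x2, x3, x4 ≥ 0.
At the optimum only black beans, kale are positive (bananas, sweet potato = 0). Binding constraints: calories and vitamin C.
Solving gives x3 = 0.4721, x4 = 2.219.
Total cost: 0.58·0.4721 + 1.02·2.219 = 2.5372.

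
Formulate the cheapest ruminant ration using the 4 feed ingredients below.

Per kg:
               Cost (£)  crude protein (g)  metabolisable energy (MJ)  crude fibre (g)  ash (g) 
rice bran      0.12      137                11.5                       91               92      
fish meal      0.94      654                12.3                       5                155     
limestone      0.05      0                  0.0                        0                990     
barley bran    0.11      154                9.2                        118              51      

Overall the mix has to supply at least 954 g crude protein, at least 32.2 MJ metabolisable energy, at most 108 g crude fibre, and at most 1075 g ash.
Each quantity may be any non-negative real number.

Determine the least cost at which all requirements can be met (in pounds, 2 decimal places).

£1.63

Let x1 = kg of rice bran, x2 = kg of fish meal, x3 = kg of limestone, x4 = kg of barley bran.
Minimise 0.12x1 + 0.94x2 + 0.05x3 + 0.11x4 with:
  137x1 + 654x2 + 154x4 ≥ 954   (crude protein)
  11.5x1 + 12.3x2 + 9.2x4 ≥ 32.2   (metabolisable energy)
  91x1 + 5x2 + 118x4 ≤ 108   (crude fibre)
  92x1 + 155x2 + 990x3 + 51x4 ≤ 1075   (ash)
  x1, x2, x3, x4 ≥ 0.
The minimum-cost mix takes nothing from limestone, barley bran — only rice bran, fish meal. Binding constraints: metabolisable energy and crude fibre.
Solving gives x1 = 1.099, x2 = 1.59.
Total cost: 0.12·1.099 + 0.94·1.59 = 1.6265.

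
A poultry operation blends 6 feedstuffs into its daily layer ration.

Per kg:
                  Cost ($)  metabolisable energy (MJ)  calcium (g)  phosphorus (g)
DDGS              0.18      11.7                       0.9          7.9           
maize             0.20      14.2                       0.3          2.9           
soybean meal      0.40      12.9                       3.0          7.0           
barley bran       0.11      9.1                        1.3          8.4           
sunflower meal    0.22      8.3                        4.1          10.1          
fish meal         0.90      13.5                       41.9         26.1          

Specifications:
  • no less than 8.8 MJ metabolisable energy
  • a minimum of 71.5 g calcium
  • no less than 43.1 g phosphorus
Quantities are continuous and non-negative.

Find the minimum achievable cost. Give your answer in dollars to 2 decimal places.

$1.54

Let x1 = kg of DDGS, x2 = kg of maize, x3 = kg of soybean meal, x4 = kg of barley bran, x5 = kg of sunflower meal, x6 = kg of fish meal.
Minimise 0.18x1 + 0.2x2 + 0.4x3 + 0.11x4 + 0.22x5 + 0.9x6 s.t.:
  11.7x1 + 14.2x2 + 12.9x3 + 9.1x4 + 8.3x5 + 13.5x6 ≥ 8.8   (metabolisable energy)
  0.9x1 + 0.3x2 + 3x3 + 1.3x4 + 4.1x5 + 41.9x6 ≥ 71.5   (calcium)
  7.9x1 + 2.9x2 + 7x3 + 8.4x4 + 10.1x5 + 26.1x6 ≥ 43.1   (phosphorus)
  x1, x2, x3, x4, x5, x6 ≥ 0.
At the optimum only fish meal is positive (DDGS, maize, soybean meal, barley bran, sunflower meal = 0). The calcium requirement is met with equality.
Solving gives x6 = 1.706.
Hence cost = 0.9·1.706 = $1.5354.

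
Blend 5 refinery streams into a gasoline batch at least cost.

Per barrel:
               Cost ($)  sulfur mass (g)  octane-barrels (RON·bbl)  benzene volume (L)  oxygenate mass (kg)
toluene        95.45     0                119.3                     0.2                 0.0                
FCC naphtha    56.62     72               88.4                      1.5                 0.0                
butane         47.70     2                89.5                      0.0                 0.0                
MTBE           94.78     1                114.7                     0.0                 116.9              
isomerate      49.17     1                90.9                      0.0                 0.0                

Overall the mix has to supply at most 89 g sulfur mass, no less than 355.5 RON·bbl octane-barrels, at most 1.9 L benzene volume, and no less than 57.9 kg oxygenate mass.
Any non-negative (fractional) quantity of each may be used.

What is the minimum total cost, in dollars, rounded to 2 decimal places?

$206.13

Set it up as a linear program. Let x1 = barrels of toluene, x2 = barrels of FCC naphtha, x3 = barrels of butane, x4 = barrels of MTBE, x5 = barrels of isomerate.
Minimize 95.45x1 + 56.62x2 + 47.7x3 + 94.78x4 + 49.17x5 with:
  72x2 + 2x3 + 1x4 + 1x5 ≤ 89   (sulfur mass)
  119.3x1 + 88.4x2 + 89.5x3 + 114.7x4 + 90.9x5 ≥ 355.5   (octane-barrels)
  0.2x1 + 1.5x2 ≤ 1.9   (benzene volume)
  116.9x4 ≥ 57.9   (oxygenate mass)
  x1, x2, x3, x4, x5 ≥ 0.
The minimum-cost mix takes nothing from toluene, FCC naphtha, isomerate — only butane, MTBE. The octane-barrels and oxygenate mass requirements are met with equality.
That vertex is x3 = 3.3373, x4 = 0.4953.
Objective = 47.7·3.3373 + 94.78·0.4953 = 206.1337.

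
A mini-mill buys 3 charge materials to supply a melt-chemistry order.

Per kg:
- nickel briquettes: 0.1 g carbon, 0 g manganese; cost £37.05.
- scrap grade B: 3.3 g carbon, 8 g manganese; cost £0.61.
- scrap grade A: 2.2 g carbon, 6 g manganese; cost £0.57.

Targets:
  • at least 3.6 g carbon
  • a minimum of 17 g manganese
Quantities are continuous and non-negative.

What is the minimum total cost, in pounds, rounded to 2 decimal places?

£1.30

Let x1 = kg of nickel briquettes, x2 = kg of scrap grade B, x3 = kg of scrap grade A.
Minimize 37.05x1 + 0.61x2 + 0.57x3 s.t.:
  0.1x1 + 3.3x2 + 2.2x3 ≥ 3.6   (carbon)
  8x2 + 6x3 ≥ 17   (manganese)
  x1, x2, x3 ≥ 0.
The cheapest feasible vertex uses only scrap grade B; nickel briquettes, scrap grade A are not used. There the manganese constraint is tight.
Solving gives x2 = 2.125.
Cost = 0.61·2.125 = 1.2963.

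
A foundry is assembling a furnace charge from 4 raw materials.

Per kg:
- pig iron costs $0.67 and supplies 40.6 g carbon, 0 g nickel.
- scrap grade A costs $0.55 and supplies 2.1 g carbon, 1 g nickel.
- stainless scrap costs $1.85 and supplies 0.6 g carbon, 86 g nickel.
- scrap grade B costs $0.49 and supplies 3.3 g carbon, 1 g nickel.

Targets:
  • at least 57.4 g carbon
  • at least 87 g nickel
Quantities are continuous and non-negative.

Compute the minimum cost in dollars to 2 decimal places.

Treat it as an LP. Let x1 = kg of pig iron, x2 = kg of scrap grade A, x3 = kg of stainless scrap, x4 = kg of scrap grade B.
min 0.67x1 + 0.55x2 + 1.85x3 + 0.49x4 subject to:
  40.6x1 + 2.1x2 + 0.6x3 + 3.3x4 ≥ 57.4   (carbon)
  1x2 + 86x3 + 1x4 ≥ 87   (nickel)
  x1, x2, x3, x4 ≥ 0.
At the optimum only pig iron, stainless scrap are positive (scrap grade A, scrap grade B = 0). Binding constraints: carbon and nickel.
Optimal quantities: pig iron = 1.399 kg, stainless scrap = 1.012 kg.
Objective = 0.67·1.399 + 1.85·1.012 = 2.8095.

$2.81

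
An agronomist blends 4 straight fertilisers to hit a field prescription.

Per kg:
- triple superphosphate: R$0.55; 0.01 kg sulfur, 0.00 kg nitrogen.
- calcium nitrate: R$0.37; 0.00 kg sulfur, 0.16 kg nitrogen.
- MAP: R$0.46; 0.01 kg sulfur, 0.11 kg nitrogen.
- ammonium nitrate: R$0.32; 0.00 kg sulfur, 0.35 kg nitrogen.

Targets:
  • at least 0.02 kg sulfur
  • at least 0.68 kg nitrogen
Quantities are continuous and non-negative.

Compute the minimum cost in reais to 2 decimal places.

R$1.34

Set it up as a linear program. Let x1 = kg of triple superphosphate, x2 = kg of calcium nitrate, x3 = kg of MAP, x4 = kg of ammonium nitrate.
min 0.55x1 + 0.37x2 + 0.46x3 + 0.32x4 s.t.:
  0.01x1 + 0.01x3 ≥ 0.02   (sulfur)
  0.16x2 + 0.11x3 + 0.35x4 ≥ 0.68   (nitrogen)
  x1, x2, x3, x4 ≥ 0.
At the optimum only MAP, ammonium nitrate are positive (triple superphosphate, calcium nitrate = 0). There the sulfur and nitrogen constraints are tight.
So MAP = 2 kg, ammonium nitrate = 1.314 kg.
Hence cost = 0.46·2 + 0.32·1.314 = R$1.3405.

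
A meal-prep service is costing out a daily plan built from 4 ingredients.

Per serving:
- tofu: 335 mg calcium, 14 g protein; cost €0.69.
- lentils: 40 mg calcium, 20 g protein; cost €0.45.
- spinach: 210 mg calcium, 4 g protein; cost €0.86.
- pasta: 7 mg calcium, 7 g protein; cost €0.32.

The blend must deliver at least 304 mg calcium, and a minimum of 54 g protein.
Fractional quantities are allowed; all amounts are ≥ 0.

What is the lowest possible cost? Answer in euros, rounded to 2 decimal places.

€1.45

Let x1 = servings of tofu, x2 = servings of lentils, x3 = servings of spinach, x4 = servings of pasta.
Minimize 0.69x1 + 0.45x2 + 0.86x3 + 0.32x4 subject to:
  335x1 + 40x2 + 210x3 + 7x4 ≥ 304   (calcium)
  14x1 + 20x2 + 4x3 + 7x4 ≥ 54   (protein)
  x1, x2, x3, x4 ≥ 0.
The cheapest feasible vertex uses only tofu, lentils; spinach, pasta are not used. Binding constraints: calcium and protein.
So tofu = 0.6384 servings, lentils = 2.253 servings.
Cost = 0.69·0.6384 + 0.45·2.253 = 1.4543.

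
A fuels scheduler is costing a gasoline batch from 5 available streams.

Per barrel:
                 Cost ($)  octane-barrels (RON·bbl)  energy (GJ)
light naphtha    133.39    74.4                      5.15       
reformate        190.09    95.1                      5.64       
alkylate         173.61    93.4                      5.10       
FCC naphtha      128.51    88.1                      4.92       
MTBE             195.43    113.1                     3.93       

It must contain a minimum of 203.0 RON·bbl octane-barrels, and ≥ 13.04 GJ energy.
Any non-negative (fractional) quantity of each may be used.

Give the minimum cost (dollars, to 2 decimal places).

This is a linear program. Let x1 = barrels of light naphtha, x2 = barrels of reformate, x3 = barrels of alkylate, x4 = barrels of FCC naphtha, x5 = barrels of MTBE.
Minimize 133.39x1 + 190.09x2 + 173.61x3 + 128.51x4 + 195.43x5 with:
  74.4x1 + 95.1x2 + 93.4x3 + 88.1x4 + 113.1x5 ≥ 203   (octane-barrels)
  5.15x1 + 5.64x2 + 5.1x3 + 4.92x4 + 3.93x5 ≥ 13.04   (energy)
  x1, x2, x3, x4, x5 ≥ 0.
The cheapest feasible vertex uses only light naphtha, FCC naphtha; reformate, alkylate, MTBE are not used. The octane-barrels and energy requirements are met with equality.
So light naphtha = 1.71175 barrels, FCC naphtha = 0.858636 barrels.
Cost = 133.39·1.71175 + 128.51·0.858636 = 338.6736.

$338.67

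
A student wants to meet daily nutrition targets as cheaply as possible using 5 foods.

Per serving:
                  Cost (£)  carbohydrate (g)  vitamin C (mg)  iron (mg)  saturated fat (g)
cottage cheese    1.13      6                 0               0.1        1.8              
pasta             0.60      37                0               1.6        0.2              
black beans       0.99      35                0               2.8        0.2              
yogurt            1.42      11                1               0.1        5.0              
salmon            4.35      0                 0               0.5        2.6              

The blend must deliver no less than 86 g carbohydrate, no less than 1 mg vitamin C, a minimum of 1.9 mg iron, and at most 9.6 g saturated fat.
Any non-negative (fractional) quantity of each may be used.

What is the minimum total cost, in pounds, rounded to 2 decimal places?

Set it up as a linear program. Let x1 = servings of cottage cheese, x2 = servings of pasta, x3 = servings of black beans, x4 = servings of yogurt, x5 = servings of salmon.
min 1.13x1 + 0.6x2 + 0.99x3 + 1.42x4 + 4.35x5 with:
  6x1 + 37x2 + 35x3 + 11x4 ≥ 86   (carbohydrate)
  1x4 ≥ 1   (vitamin C)
  0.1x1 + 1.6x2 + 2.8x3 + 0.1x4 + 0.5x5 ≥ 1.9   (iron)
  1.8x1 + 0.2x2 + 0.2x3 + 5x4 + 2.6x5 ≤ 9.6   (saturated fat)
  x1, x2, x3, x4, x5 ≥ 0.
The optimal basis is {pasta, yogurt}; cottage cheese, black beans, salmon drop out. Binding constraints: carbohydrate and vitamin C.
So pasta = 2.027 servings, yogurt = 1 serving.
Objective = 0.6·2.027 + 1.42·1 = 2.6362.

£2.64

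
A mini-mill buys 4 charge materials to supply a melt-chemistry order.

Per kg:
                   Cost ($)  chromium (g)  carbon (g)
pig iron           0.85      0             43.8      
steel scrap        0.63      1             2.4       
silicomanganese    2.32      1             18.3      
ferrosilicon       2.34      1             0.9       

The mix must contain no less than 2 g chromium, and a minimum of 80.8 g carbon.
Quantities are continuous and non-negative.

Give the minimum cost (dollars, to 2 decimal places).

$2.73

Treat it as an LP. Let x1 = kg of pig iron, x2 = kg of steel scrap, x3 = kg of silicomanganese, x4 = kg of ferrosilicon.
min 0.85x1 + 0.63x2 + 2.32x3 + 2.34x4 with:
  1x2 + 1x3 + 1x4 ≥ 2   (chromium)
  43.8x1 + 2.4x2 + 18.3x3 + 0.9x4 ≥ 80.8   (carbon)
  x1, x2, x3, x4 ≥ 0.
The cheapest feasible vertex uses only pig iron, steel scrap; silicomanganese, ferrosilicon are not used. The chromium and carbon requirements are met with equality.
That vertex is x1 = 1.735, x2 = 2.
Objective = 0.85·1.735 + 0.63·2 = 2.7348.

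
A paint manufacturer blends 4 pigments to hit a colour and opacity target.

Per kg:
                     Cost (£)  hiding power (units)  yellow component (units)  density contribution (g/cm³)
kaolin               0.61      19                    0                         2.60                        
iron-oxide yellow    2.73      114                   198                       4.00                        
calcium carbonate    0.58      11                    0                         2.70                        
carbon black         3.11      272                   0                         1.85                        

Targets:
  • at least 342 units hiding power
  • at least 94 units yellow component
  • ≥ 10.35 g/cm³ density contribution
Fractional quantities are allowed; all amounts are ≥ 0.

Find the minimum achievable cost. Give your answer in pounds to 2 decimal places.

£5.62

Let x1 = kg of kaolin, x2 = kg of iron-oxide yellow, x3 = kg of calcium carbonate, x4 = kg of carbon black.
Minimize 0.61x1 + 2.73x2 + 0.58x3 + 3.11x4 with:
  19x1 + 114x2 + 11x3 + 272x4 ≥ 342   (hiding power)
  198x2 ≥ 94   (yellow component)
  2.6x1 + 4x2 + 2.7x3 + 1.85x4 ≥ 10.35   (density contribution)
  x1, x2, x3, x4 ≥ 0.
At the optimum only kaolin, iron-oxide yellow, carbon black are positive (calcium carbonate = 0). The hiding power, yellow component, density contribution requirements are met with equality.
That vertex is x1 = 2.628, x2 = 0.4747, x4 = 0.8748.
Objective = 0.61·2.628 + 2.73·0.4747 + 3.11·0.8748 = 5.6196.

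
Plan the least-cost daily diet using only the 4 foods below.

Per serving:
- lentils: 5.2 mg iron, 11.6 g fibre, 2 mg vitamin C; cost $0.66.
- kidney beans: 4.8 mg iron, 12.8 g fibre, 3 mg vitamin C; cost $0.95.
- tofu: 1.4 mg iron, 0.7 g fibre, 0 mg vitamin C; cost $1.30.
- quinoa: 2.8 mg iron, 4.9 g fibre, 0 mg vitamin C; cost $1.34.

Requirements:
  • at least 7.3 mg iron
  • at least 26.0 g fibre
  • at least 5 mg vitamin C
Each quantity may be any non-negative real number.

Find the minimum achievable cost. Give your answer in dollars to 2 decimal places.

$1.62

Let x1 = servings of lentils, x2 = servings of kidney beans, x3 = servings of tofu, x4 = servings of quinoa.
Minimise 0.66x1 + 0.95x2 + 1.3x3 + 1.34x4 subject to:
  5.2x1 + 4.8x2 + 1.4x3 + 2.8x4 ≥ 7.3   (iron)
  11.6x1 + 12.8x2 + 0.7x3 + 4.9x4 ≥ 26   (fibre)
  2x1 + 3x2 ≥ 5   (vitamin C)
  x1, x2, x3, x4 ≥ 0.
The minimum-cost mix takes nothing from tofu, quinoa — only lentils, kidney beans. There the fibre and vitamin C constraints are tight.
That vertex is x1 = 1.522, x2 = 0.6522.
Hence cost = 0.66·1.522 + 0.95·0.6522 = $1.6241.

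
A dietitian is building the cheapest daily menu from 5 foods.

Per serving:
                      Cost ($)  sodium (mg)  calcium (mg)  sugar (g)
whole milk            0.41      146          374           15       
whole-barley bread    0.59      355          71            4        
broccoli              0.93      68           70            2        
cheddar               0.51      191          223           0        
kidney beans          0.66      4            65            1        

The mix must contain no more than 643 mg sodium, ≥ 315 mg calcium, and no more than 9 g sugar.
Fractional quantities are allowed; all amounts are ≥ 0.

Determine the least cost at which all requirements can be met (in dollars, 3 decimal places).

Set it up as a linear program. Let x1 = servings of whole milk, x2 = servings of whole-barley bread, x3 = servings of broccoli, x4 = servings of cheddar, x5 = servings of kidney beans.
Minimize 0.41x1 + 0.59x2 + 0.93x3 + 0.51x4 + 0.66x5 subject to:
  146x1 + 355x2 + 68x3 + 191x4 + 4x5 ≤ 643   (sodium)
  374x1 + 71x2 + 70x3 + 223x4 + 65x5 ≥ 315   (calcium)
  15x1 + 4x2 + 2x3 + 1x5 ≤ 9   (sugar)
  x1, x2, x3, x4, x5 ≥ 0.
The minimum-cost mix takes nothing from whole-barley bread, broccoli, kidney beans — only whole milk, cheddar. There the calcium and sugar constraints are tight.
So whole milk = 0.6 servings, cheddar = 0.4063 servings.
Total cost: 0.41·0.6 + 0.51·0.4063 = 0.45321.

$0.453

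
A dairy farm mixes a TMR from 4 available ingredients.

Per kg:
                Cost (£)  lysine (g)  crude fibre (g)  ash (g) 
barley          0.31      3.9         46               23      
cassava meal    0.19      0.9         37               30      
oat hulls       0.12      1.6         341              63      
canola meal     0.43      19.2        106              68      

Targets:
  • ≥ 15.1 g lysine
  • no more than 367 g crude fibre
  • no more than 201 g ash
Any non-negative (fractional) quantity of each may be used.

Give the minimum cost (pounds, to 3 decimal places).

£0.338

This is a linear program. Let x1 = kg of barley, x2 = kg of cassava meal, x3 = kg of oat hulls, x4 = kg of canola meal.
Minimise 0.31x1 + 0.19x2 + 0.12x3 + 0.43x4 with:
  3.9x1 + 0.9x2 + 1.6x3 + 19.2x4 ≥ 15.1   (lysine)
  46x1 + 37x2 + 341x3 + 106x4 ≤ 367   (crude fibre)
  23x1 + 30x2 + 63x3 + 68x4 ≤ 201   (ash)
  x1, x2, x3, x4 ≥ 0.
The cheapest feasible vertex uses only canola meal; barley, cassava meal, oat hulls are not used. Binding constraint: lysine.
Optimal quantities: canola meal = 0.7865 kg.
Cost = 0.43·0.7865 = 0.33820.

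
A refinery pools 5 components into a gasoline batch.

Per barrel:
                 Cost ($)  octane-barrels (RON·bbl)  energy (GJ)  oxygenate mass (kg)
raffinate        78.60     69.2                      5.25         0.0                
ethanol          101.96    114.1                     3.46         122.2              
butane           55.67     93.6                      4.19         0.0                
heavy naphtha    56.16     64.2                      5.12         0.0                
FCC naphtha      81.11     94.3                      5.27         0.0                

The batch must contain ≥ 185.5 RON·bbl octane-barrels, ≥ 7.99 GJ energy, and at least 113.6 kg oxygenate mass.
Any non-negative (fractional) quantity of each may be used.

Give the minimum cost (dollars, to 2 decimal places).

$151.77

Let x1 = barrels of raffinate, x2 = barrels of ethanol, x3 = barrels of butane, x4 = barrels of heavy naphtha, x5 = barrels of FCC naphtha.
min 78.6x1 + 101.96x2 + 55.67x3 + 56.16x4 + 81.11x5 s.t.:
  69.2x1 + 114.1x2 + 93.6x3 + 64.2x4 + 94.3x5 ≥ 185.5   (octane-barrels)
  5.25x1 + 3.46x2 + 4.19x3 + 5.12x4 + 5.27x5 ≥ 7.99   (energy)
  122.2x2 ≥ 113.6   (oxygenate mass)
  x1, x2, x3, x4, x5 ≥ 0.
The optimal basis is {ethanol, butane, heavy naphtha}; raffinate, FCC naphtha drop out. The octane-barrels, energy, oxygenate mass requirements are met with equality.
So ethanol = 0.9296 barrels, butane = 0.4767 barrels, heavy naphtha = 0.5422 barrels.
Objective = 101.96·0.9296 + 55.67·0.4767 + 56.16·0.5422 = 151.7699.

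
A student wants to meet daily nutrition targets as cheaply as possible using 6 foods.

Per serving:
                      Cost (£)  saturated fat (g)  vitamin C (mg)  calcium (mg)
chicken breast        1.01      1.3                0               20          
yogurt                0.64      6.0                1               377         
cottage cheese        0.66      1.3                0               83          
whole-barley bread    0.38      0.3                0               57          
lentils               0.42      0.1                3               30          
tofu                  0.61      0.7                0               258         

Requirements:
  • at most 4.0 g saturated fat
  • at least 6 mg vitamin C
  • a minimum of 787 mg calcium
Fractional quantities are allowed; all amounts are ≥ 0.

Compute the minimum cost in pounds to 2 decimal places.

Treat it as an LP. Let x1 = servings of chicken breast, x2 = servings of yogurt, x3 = servings of cottage cheese, x4 = servings of whole-barley bread, x5 = servings of lentils, x6 = servings of tofu.
Minimize 1.01x1 + 0.64x2 + 0.66x3 + 0.38x4 + 0.42x5 + 0.61x6 subject to:
  1.3x1 + 6x2 + 1.3x3 + 0.3x4 + 0.1x5 + 0.7x6 ≤ 4   (saturated fat)
  1x2 + 3x5 ≥ 6   (vitamin C)
  20x1 + 377x2 + 83x3 + 57x4 + 30x5 + 258x6 ≥ 787   (calcium)
  x1, x2, x3, x4, x5, x6 ≥ 0.
The minimum-cost mix takes nothing from chicken breast, cottage cheese, whole-barley bread — only yogurt, lentils, tofu. Binding constraints: saturated fat, vitamin C, calcium.
That vertex is x2 = 0.3676, x5 = 1.877, x6 = 2.295.
Cost = 0.64·0.3676 + 0.42·1.877 + 0.61·2.295 = 2.4236.

£2.42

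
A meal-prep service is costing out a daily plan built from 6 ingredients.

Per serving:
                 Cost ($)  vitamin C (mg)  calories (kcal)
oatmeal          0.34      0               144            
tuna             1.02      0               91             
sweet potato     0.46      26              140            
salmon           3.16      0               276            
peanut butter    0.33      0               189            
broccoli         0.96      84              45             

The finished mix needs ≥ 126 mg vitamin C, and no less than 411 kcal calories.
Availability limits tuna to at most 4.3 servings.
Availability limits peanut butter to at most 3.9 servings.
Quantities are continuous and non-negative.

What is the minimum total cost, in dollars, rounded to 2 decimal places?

$1.88

Treat it as an LP. Let x1 = servings of oatmeal, x2 = servings of tuna, x3 = servings of sweet potato, x4 = servings of salmon, x5 = servings of peanut butter, x6 = servings of broccoli.
Minimize 0.34x1 + 1.02x2 + 0.46x3 + 3.16x4 + 0.33x5 + 0.96x6 s.t.:
  26x3 + 84x6 ≥ 126   (vitamin C)
  144x1 + 91x2 + 140x3 + 276x4 + 189x5 + 45x6 ≥ 411   (calories)
  x2 ≤ 4.3
  x5 ≤ 3.9
  x1, x2, x3, x4, x5, x6 ≥ 0.
At the optimum only sweet potato, broccoli are positive (oatmeal, tuna, salmon, peanut butter = 0). Binding constraints: vitamin C and calories.
That vertex is x3 = 2.725, x6 = 0.6567.
Objective = 0.46·2.725 + 0.96·0.6567 = 1.8839.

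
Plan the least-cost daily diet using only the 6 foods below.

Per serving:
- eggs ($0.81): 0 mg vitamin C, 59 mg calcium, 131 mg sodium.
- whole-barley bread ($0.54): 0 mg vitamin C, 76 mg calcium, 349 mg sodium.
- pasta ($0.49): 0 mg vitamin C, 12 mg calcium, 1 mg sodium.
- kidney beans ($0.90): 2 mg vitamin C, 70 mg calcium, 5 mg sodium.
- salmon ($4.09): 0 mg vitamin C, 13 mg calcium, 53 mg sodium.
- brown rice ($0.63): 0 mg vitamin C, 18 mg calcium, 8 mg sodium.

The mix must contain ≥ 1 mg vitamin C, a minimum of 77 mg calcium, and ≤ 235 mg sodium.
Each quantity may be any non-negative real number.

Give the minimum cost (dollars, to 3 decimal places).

Let x1 = servings of eggs, x2 = servings of whole-barley bread, x3 = servings of pasta, x4 = servings of kidney beans, x5 = servings of salmon, x6 = servings of brown rice.
Minimise 0.81x1 + 0.54x2 + 0.49x3 + 0.9x4 + 4.09x5 + 0.63x6 subject to:
  2x4 ≥ 1   (vitamin C)
  59x1 + 76x2 + 12x3 + 70x4 + 13x5 + 18x6 ≥ 77   (calcium)
  131x1 + 349x2 + 1x3 + 5x4 + 53x5 + 8x6 ≤ 235   (sodium)
  x1, x2, x3, x4, x5, x6 ≥ 0.
The cheapest feasible vertex uses only whole-barley bread, kidney beans; eggs, pasta, salmon, brown rice are not used. There the vitamin C and calcium constraints are tight.
Optimal quantities: whole-barley bread = 0.5526 servings, kidney beans = 0.5 servings.
Cost = 0.54·0.5526 + 0.9·0.5 = 0.74840.

$0.748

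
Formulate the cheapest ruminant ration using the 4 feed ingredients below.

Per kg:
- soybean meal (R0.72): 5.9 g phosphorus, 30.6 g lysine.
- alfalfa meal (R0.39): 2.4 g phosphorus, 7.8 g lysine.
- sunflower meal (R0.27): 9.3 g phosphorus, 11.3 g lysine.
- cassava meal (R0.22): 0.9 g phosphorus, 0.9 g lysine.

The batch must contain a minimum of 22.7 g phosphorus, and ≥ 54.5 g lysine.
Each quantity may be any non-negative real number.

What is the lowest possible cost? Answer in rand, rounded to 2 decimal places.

Let x1 = kg of soybean meal, x2 = kg of alfalfa meal, x3 = kg of sunflower meal, x4 = kg of cassava meal.
Minimise 0.72x1 + 0.39x2 + 0.27x3 + 0.22x4 s.t.:
  5.9x1 + 2.4x2 + 9.3x3 + 0.9x4 ≥ 22.7   (phosphorus)
  30.6x1 + 7.8x2 + 11.3x3 + 0.9x4 ≥ 54.5   (lysine)
  x1, x2, x3, x4 ≥ 0.
At the optimum only soybean meal, sunflower meal are positive (alfalfa meal, cassava meal = 0). Binding constraints: phosphorus and lysine.
So soybean meal = 1.149 kg, sunflower meal = 1.712 kg.
Hence cost = 0.72·1.149 + 0.27·1.712 = R1.2895.

R1.29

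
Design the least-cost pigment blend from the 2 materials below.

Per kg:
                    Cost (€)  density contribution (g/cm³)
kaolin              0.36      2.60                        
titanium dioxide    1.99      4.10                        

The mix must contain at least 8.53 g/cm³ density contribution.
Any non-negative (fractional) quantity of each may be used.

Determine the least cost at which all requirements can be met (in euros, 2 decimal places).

This is a linear program. Let x1 = kg of kaolin, x2 = kg of titanium dioxide.
min 0.36x1 + 1.99x2 with:
  2.6x1 + 4.1x2 ≥ 8.53   (density contribution)
  x1, x2 ≥ 0.
The minimum-cost mix takes nothing from titanium dioxide — only kaolin. There the density contribution constraint is tight.
Optimal quantities: kaolin = 3.281 kg.
Objective = 0.36·3.281 = 1.1812.

€1.18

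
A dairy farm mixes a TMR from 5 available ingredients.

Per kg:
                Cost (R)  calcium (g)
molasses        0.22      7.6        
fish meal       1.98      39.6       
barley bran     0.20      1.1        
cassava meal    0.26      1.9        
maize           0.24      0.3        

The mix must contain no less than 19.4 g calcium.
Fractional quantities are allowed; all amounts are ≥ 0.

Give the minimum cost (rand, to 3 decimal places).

R0.562

Let x1 = kg of molasses, x2 = kg of fish meal, x3 = kg of barley bran, x4 = kg of cassava meal, x5 = kg of maize.
Minimise 0.22x1 + 1.98x2 + 0.2x3 + 0.26x4 + 0.24x5 with:
  7.6x1 + 39.6x2 + 1.1x3 + 1.9x4 + 0.3x5 ≥ 19.4   (calcium)
  x1, x2, x3, x4, x5 ≥ 0.
At the optimum only molasses is positive (fish meal, barley bran, cassava meal, maize = 0). There the calcium constraint is tight.
That vertex is x1 = 2.553.
Cost = 0.22·2.553 = 0.56166.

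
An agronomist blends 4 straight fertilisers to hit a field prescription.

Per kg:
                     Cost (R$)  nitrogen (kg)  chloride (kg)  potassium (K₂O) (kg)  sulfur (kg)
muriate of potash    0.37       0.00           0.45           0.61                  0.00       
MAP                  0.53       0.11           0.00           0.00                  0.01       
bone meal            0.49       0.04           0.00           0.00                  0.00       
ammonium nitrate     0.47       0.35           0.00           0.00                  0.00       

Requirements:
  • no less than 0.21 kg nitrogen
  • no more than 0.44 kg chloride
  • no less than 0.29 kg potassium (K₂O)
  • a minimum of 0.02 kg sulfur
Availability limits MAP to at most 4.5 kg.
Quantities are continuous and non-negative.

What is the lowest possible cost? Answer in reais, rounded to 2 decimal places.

R$1.24

Let x1 = kg of muriate of potash, x2 = kg of MAP, x3 = kg of bone meal, x4 = kg of ammonium nitrate.
Minimize 0.37x1 + 0.53x2 + 0.49x3 + 0.47x4 s.t.:
  0.11x2 + 0.04x3 + 0.35x4 ≥ 0.21   (nitrogen)
  0.45x1 ≤ 0.44   (chloride)
  0.61x1 ≥ 0.29   (potassium (K₂O))
  0.01x2 ≥ 0.02   (sulfur)
  x2 ≤ 4.5
  x1, x2, x3, x4 ≥ 0.
The cheapest feasible vertex uses only muriate of potash, MAP; bone meal, ammonium nitrate are not used. There the potassium (K₂O) and sulfur constraints are tight.
That vertex is x1 = 0.4754, x2 = 2.
Hence cost = 0.37·0.4754 + 0.53·2 = R$1.2359.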